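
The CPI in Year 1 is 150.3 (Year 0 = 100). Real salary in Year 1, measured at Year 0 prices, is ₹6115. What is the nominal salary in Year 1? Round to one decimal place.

Nominal = Real × (Index/100) = 6115 × (150.3/100)
        = 6115 × 1.503 = 9190.8450

9190.8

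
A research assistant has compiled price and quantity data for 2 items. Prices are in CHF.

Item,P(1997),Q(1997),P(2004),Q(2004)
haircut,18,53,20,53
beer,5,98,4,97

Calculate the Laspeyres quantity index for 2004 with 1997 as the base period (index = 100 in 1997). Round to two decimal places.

99.65

Laspeyres quantity index uses base-period prices as weights.
ΣP(1997)·Q(2004) = 18×53 + 5×97 = 954 + 485 = 1439
ΣP(1997)·Q(1997) = 18×53 + 5×98 = 954 + 490 = 1444
Index = 1439 / 1444 × 100 = 99.6537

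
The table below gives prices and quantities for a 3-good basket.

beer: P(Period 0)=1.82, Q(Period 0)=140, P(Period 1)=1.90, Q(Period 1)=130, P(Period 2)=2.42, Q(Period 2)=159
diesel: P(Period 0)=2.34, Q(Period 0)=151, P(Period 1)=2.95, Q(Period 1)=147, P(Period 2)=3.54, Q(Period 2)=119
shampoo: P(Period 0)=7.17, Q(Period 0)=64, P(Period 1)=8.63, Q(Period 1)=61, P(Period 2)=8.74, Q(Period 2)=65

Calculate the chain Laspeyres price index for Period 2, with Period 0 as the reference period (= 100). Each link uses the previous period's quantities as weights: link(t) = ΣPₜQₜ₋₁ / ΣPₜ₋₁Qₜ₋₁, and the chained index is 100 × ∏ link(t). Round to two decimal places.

134.24

Link Period 0→Period 1:
ΣP(Period 1)Q(Period 0) = 1.90×140 + 2.95×151 + 8.63×64 = 266 + 445.45 + 552.32 = 1263.77
ΣP(Period 0)Q(Period 0) = 1.82×140 + 2.34×151 + 7.17×64 = 254.8 + 353.34 + 458.88 = 1067.02
link = 1263.77/1067.02 = 1.184392
Link Period 1→Period 2:
ΣP(Period 2)Q(Period 1) = 2.42×130 + 3.54×147 + 8.74×61 = 314.6 + 520.38 + 533.14 = 1368.12
ΣP(Period 1)Q(Period 1) = 1.90×130 + 2.95×147 + 8.63×61 = 247 + 433.65 + 526.43 = 1207.08
link = 1368.12/1207.08 = 1.133413
Chained index = 100 × 1.184392 × 1.133413 = 134.2405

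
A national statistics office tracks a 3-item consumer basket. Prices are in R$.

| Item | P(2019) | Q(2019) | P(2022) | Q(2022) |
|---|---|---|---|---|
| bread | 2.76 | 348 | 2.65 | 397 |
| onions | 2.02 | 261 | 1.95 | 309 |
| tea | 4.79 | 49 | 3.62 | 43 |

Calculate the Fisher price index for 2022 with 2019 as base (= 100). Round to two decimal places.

93.69

Laspeyres component (base-period weights):
ΣP(2022)Q(2019) = 2.65×348 + 1.95×261 + 3.62×49 = 922.2 + 508.95 + 177.38 = 1608.53
ΣP(2019)Q(2019) = 2.76×348 + 2.02×261 + 4.79×49 = 960.48 + 527.22 + 234.71 = 1722.41
L = 1608.53 / 1722.41 × 100 = 93.3883
Paasche component (current-period weights):
ΣP(2022)Q(2022) = 2.65×397 + 1.95×309 + 3.62×43 = 1052.05 + 602.55 + 155.66 = 1810.26
ΣP(2019)Q(2022) = 2.76×397 + 2.02×309 + 4.79×43 = 1095.72 + 624.18 + 205.97 = 1925.87
P = 1810.26 / 1925.87 × 100 = 93.9970
Fisher = √(L × P) = √(93.3883 × 93.9970) = 93.6922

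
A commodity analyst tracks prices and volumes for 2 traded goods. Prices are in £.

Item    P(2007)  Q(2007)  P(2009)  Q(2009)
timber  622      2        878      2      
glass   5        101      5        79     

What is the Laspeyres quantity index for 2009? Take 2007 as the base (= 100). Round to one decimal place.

93.7

Laspeyres quantity index uses base-period prices as weights.
ΣP(2007)·Q(2009) = 622×2 + 5×79 = 1244 + 395 = 1639
ΣP(2007)·Q(2007) = 622×2 + 5×101 = 1244 + 505 = 1749
Index = 1639 / 1749 × 100 = 93.7107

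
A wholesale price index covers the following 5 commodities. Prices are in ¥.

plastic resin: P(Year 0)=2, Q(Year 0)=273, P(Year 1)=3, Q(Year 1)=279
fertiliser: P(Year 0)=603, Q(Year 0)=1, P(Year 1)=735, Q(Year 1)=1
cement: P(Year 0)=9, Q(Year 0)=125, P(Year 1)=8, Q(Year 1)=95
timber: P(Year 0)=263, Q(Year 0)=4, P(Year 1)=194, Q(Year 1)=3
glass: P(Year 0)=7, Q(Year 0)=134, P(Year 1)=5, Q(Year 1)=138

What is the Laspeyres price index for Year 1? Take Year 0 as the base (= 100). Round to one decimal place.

93.8

Laspeyres price index uses base-period quantities as weights.
ΣP(Year 1)·Q(Year 0) = 3×273 + 735×1 + 8×125 + 194×4 + 5×134 = 819 + 735 + 1000 + 776 + 670 = 4000
ΣP(Year 0)·Q(Year 0) = 2×273 + 603×1 + 9×125 + 263×4 + 7×134 = 546 + 603 + 1125 + 1052 + 938 = 4264
Index = 4000 / 4264 × 100 = 93.8086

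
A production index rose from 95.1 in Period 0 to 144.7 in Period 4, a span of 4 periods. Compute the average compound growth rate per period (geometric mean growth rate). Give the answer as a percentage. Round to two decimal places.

Growth factor = (144.7/95.1)^(1/4) = (1.521556)^(1/4) = 1.110637
Growth rate = 1.110637 − 1 = 0.110637 = 11.0637%

11.06%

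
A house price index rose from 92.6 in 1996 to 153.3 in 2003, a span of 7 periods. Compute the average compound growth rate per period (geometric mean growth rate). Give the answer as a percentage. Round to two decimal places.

Growth factor = (153.3/92.6)^(1/7) = (1.655508)^(1/7) = 1.074672
Growth rate = 1.074672 − 1 = 0.074672 = 7.4672%

7.47%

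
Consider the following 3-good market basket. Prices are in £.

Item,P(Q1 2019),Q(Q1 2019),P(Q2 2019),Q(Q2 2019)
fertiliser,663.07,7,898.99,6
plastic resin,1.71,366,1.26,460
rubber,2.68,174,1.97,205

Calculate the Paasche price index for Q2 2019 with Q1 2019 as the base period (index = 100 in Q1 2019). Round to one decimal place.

120.0

Paasche price index uses current-period quantities as weights.
ΣP(Q2 2019)·Q(Q2 2019) = 898.99×6 + 1.26×460 + 1.97×205 = 5393.94 + 579.6 + 403.85 = 6377.39
ΣP(Q1 2019)·Q(Q2 2019) = 663.07×6 + 1.71×460 + 2.68×205 = 3978.42 + 786.6 + 549.4 = 5314.42
Index = 6377.39 / 5314.42 × 100 = 120.0016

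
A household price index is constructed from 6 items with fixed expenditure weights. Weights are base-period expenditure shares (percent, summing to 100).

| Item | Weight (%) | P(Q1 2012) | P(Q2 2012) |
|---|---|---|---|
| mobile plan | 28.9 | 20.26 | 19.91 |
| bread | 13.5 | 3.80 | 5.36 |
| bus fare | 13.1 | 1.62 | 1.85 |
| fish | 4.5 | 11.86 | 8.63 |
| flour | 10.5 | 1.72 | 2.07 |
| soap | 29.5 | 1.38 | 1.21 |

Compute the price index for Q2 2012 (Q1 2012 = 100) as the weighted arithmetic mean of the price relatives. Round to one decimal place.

104.2

mobile plan: 28.9 × (19.91/20.26) = 28.9 × 0.982725 = 28.4007
bread: 13.5 × (5.36/3.80) = 13.5 × 1.410526 = 19.0421
bus fare: 13.1 × (1.85/1.62) = 13.1 × 1.141975 = 14.9599
fish: 4.5 × (8.63/11.86) = 4.5 × 0.727656 = 3.2745
flour: 10.5 × (2.07/1.72) = 10.5 × 1.203488 = 12.6366
soap: 29.5 × (1.21/1.38) = 29.5 × 0.876812 = 25.8659
Index = Σ wᵢ·(p₁ᵢ/p₀ᵢ) = 28.4007 + 19.0421 + 14.9599 + 3.2745 + 12.6366 + 25.8659 = 104.1797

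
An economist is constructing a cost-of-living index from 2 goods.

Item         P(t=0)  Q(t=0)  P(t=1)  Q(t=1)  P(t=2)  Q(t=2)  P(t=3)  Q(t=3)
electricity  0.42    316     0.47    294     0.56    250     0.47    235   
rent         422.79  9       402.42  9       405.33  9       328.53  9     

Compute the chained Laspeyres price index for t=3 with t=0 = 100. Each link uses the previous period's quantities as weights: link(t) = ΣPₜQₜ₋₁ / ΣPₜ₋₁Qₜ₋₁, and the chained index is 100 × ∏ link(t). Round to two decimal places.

78.79

Link t=0→t=1:
ΣP(t=1)Q(t=0) = 0.47×316 + 402.42×9 = 148.52 + 3621.78 = 3770.3
ΣP(t=0)Q(t=0) = 0.42×316 + 422.79×9 = 132.72 + 3805.11 = 3937.83
link = 3770.3/3937.83 = 0.957456
Link t=1→t=2:
ΣP(t=2)Q(t=1) = 0.56×294 + 405.33×9 = 164.64 + 3647.97 = 3812.61
ΣP(t=1)Q(t=1) = 0.47×294 + 402.42×9 = 138.18 + 3621.78 = 3759.96
link = 3812.61/3759.96 = 1.014003
Link t=2→t=3:
ΣP(t=3)Q(t=2) = 0.47×250 + 328.53×9 = 117.5 + 2956.77 = 3074.27
ΣP(t=2)Q(t=2) = 0.56×250 + 405.33×9 = 140 + 3647.97 = 3787.97
link = 3074.27/3787.97 = 0.811588
Chained index = 100 × 0.957456 × 1.014003 × 0.811588 = 78.7941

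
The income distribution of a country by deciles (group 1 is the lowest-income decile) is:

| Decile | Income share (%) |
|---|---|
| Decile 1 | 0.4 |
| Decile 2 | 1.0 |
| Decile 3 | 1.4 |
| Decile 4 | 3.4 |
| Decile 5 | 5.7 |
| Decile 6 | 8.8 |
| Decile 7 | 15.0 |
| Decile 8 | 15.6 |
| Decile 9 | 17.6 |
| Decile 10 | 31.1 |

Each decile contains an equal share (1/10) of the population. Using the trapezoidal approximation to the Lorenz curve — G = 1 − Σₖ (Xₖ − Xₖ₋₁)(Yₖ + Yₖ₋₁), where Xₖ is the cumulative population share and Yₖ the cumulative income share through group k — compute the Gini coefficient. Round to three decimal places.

Cumulative income shares Yₖ: 0.0040, 0.0140, 0.0280, 0.0620, 0.1190, 0.2070, 0.3570, 0.5130, 0.6890, 1.0000
Σ (Xₖ−Xₖ₋₁)(Yₖ+Yₖ₋₁) = (1/10)(0.0040+0.0000) + (1/10)(0.0140+0.0040) + (1/10)(0.0280+0.0140) + (1/10)(0.0620+0.0280) + (1/10)(0.1190+0.0620) + (1/10)(0.2070+0.1190) + (1/10)(0.3570+0.2070) + (1/10)(0.5130+0.3570) + (1/10)(0.6890+0.5130) + (1/10)(1.0000+0.6890)
  = 0.0004 + 0.0018 + 0.0042 + 0.0090 + 0.0181 + 0.0326 + 0.0564 + 0.0870 + 0.1202 + 0.1689 = 0.4986
G = 1 − 0.4986 = 0.5014

0.501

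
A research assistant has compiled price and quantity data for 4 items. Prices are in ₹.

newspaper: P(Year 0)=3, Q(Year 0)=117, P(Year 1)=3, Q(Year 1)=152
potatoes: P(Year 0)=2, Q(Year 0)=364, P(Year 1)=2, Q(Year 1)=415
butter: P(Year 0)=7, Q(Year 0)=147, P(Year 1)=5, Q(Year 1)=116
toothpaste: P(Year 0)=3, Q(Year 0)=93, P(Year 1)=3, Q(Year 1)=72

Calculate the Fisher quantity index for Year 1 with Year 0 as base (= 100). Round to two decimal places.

98.20

Laspeyres component (base-period weights):
ΣP(Year 0)Q(Year 1) = 3×152 + 2×415 + 7×116 + 3×72 = 456 + 830 + 812 + 216 = 2314
ΣP(Year 0)Q(Year 0) = 3×117 + 2×364 + 7×147 + 3×93 = 351 + 728 + 1029 + 279 = 2387
L = 2314 / 2387 × 100 = 96.9418
Paasche component (current-period weights):
ΣP(Year 1)Q(Year 1) = 3×152 + 2×415 + 5×116 + 3×72 = 456 + 830 + 580 + 216 = 2082
ΣP(Year 1)Q(Year 0) = 3×117 + 2×364 + 5×147 + 3×93 = 351 + 728 + 735 + 279 = 2093
P = 2082 / 2093 × 100 = 99.4744
Fisher = √(L × P) = √(96.9418 × 99.4744) = 98.1999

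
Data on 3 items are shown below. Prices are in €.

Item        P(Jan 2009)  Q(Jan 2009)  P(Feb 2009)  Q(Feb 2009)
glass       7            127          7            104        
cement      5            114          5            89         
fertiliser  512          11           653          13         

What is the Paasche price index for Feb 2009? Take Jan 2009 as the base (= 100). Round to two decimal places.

Paasche price index uses current-period quantities as weights.
ΣP(Feb 2009)·Q(Feb 2009) = 7×104 + 5×89 + 653×13 = 728 + 445 + 8489 = 9662
ΣP(Jan 2009)·Q(Feb 2009) = 7×104 + 5×89 + 512×13 = 728 + 445 + 6656 = 7829
Index = 9662 / 7829 × 100 = 123.4130

123.41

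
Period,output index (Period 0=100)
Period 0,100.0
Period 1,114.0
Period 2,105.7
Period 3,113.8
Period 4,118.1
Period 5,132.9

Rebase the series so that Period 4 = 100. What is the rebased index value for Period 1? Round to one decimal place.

96.5

Rebased(Period 1) = 114.0 / 118.1 × 100 = 96.5284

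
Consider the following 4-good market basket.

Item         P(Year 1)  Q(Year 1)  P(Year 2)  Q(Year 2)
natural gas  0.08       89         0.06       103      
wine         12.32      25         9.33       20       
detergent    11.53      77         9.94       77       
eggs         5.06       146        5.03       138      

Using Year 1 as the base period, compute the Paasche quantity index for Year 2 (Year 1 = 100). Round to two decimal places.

Paasche quantity index uses current-period prices as weights.
ΣP(Year 2)·Q(Year 2) = 0.06×103 + 9.33×20 + 9.94×77 + 5.03×138 = 6.18 + 186.6 + 765.38 + 694.14 = 1652.3
ΣP(Year 2)·Q(Year 1) = 0.06×89 + 9.33×25 + 9.94×77 + 5.03×146 = 5.34 + 233.25 + 765.38 + 734.38 = 1738.35
Index = 1652.3 / 1738.35 × 100 = 95.0499

95.05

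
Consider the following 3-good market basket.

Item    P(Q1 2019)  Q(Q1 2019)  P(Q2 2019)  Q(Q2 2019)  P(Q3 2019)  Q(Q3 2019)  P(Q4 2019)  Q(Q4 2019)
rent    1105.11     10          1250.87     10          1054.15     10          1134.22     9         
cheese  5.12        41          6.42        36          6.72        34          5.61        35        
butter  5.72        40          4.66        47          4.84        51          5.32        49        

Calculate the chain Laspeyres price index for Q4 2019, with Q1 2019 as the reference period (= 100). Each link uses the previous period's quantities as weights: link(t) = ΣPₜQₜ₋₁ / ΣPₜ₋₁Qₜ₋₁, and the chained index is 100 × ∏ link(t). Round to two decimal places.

102.68

Link Q1 2019→Q2 2019:
ΣP(Q2 2019)Q(Q1 2019) = 1250.87×10 + 6.42×41 + 4.66×40 = 12508.7 + 263.22 + 186.4 = 12958.32
ΣP(Q1 2019)Q(Q1 2019) = 1105.11×10 + 5.12×41 + 5.72×40 = 11051.1 + 209.92 + 228.8 = 11489.82
link = 12958.32/11489.82 = 1.127809
Link Q2 2019→Q3 2019:
ΣP(Q3 2019)Q(Q2 2019) = 1054.15×10 + 6.72×36 + 4.84×47 = 10541.5 + 241.92 + 227.48 = 11010.9
ΣP(Q2 2019)Q(Q2 2019) = 1250.87×10 + 6.42×36 + 4.66×47 = 12508.7 + 231.12 + 219.02 = 12958.84
link = 11010.9/12958.84 = 0.849683
Link Q3 2019→Q4 2019:
ΣP(Q4 2019)Q(Q3 2019) = 1134.22×10 + 5.61×34 + 5.32×51 = 11342.2 + 190.74 + 271.32 = 11804.26
ΣP(Q3 2019)Q(Q3 2019) = 1054.15×10 + 6.72×34 + 4.84×51 = 10541.5 + 228.48 + 246.84 = 11016.82
link = 11804.26/11016.82 = 1.071476
Chained index = 100 × 1.127809 × 0.849683 × 1.071476 = 102.6774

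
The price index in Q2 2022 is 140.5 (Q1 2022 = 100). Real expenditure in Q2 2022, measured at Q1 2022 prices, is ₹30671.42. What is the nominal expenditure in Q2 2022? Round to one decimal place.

43093.3

Nominal = Real × (Index/100) = 30671.42 × (140.5/100)
        = 30671.42 × 1.405 = 43093.3451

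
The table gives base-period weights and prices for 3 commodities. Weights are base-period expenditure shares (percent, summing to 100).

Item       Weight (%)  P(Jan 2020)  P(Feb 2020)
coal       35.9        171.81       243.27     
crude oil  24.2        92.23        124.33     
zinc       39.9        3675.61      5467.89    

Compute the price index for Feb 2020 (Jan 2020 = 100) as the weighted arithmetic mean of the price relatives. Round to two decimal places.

142.81

coal: 35.9 × (243.27/171.81) = 35.9 × 1.415925 = 50.8317
crude oil: 24.2 × (124.33/92.23) = 24.2 × 1.348043 = 32.6226
zinc: 39.9 × (5467.89/3675.61) = 39.9 × 1.487614 = 59.3558
Index = Σ wᵢ·(p₁ᵢ/p₀ᵢ) = 50.8317 + 32.6226 + 59.3558 = 142.8101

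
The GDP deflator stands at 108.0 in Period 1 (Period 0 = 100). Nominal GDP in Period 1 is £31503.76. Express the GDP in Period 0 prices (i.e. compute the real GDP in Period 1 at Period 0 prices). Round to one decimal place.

29170.1

Real = Nominal ÷ (Index/100) = 31503.76 ÷ (108.0/100)
     = 31503.76 ÷ 1.080 = 29170.1481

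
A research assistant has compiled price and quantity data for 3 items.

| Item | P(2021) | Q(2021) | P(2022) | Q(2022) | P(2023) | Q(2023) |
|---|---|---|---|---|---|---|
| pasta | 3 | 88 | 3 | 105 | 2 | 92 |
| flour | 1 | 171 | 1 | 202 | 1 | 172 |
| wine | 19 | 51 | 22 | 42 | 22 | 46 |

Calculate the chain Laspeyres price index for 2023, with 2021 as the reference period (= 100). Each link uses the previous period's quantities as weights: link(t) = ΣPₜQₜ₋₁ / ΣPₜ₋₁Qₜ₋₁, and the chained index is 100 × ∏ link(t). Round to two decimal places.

102.82

Link 2021→2022:
ΣP(2022)Q(2021) = 3×88 + 1×171 + 22×51 = 264 + 171 + 1122 = 1557
ΣP(2021)Q(2021) = 3×88 + 1×171 + 19×51 = 264 + 171 + 969 = 1404
link = 1557/1404 = 1.108974
Link 2022→2023:
ΣP(2023)Q(2022) = 2×105 + 1×202 + 22×42 = 210 + 202 + 924 = 1336
ΣP(2022)Q(2022) = 3×105 + 1×202 + 22×42 = 315 + 202 + 924 = 1441
link = 1336/1441 = 0.927134
Chained index = 100 × 1.108974 × 0.927134 = 102.8168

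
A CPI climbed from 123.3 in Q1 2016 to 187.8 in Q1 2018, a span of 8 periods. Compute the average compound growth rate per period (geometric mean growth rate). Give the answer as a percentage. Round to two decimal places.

Growth factor = (187.8/123.3)^(1/8) = (1.523114)^(1/8) = 1.054002
Growth rate = 1.054002 − 1 = 0.054002 = 5.4002%

5.40%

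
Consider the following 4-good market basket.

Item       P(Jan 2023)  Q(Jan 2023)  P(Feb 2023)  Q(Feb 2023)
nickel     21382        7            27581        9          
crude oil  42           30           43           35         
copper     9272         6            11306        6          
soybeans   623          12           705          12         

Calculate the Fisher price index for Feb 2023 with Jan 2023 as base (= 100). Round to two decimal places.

Laspeyres component (base-period weights):
ΣP(Feb 2023)Q(Jan 2023) = 27581×7 + 43×30 + 11306×6 + 705×12 = 193067 + 1290 + 67836 + 8460 = 270653
ΣP(Jan 2023)Q(Jan 2023) = 21382×7 + 42×30 + 9272×6 + 623×12 = 149674 + 1260 + 55632 + 7476 = 214042
L = 270653 / 214042 × 100 = 126.4485
Paasche component (current-period weights):
ΣP(Feb 2023)Q(Feb 2023) = 27581×9 + 43×35 + 11306×6 + 705×12 = 248229 + 1505 + 67836 + 8460 = 326030
ΣP(Jan 2023)Q(Feb 2023) = 21382×9 + 42×35 + 9272×6 + 623×12 = 192438 + 1470 + 55632 + 7476 = 257016
P = 326030 / 257016 × 100 = 126.8520
Fisher = √(L × P) = √(126.4485 × 126.8520) = 126.6501

126.65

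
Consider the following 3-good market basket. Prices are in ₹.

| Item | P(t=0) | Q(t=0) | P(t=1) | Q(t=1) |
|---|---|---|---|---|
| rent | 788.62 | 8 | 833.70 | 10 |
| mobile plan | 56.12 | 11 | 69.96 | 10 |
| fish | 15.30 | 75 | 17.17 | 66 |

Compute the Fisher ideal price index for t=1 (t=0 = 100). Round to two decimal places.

107.81

Laspeyres component (base-period weights):
ΣP(t=1)Q(t=0) = 833.70×8 + 69.96×11 + 17.17×75 = 6669.6 + 769.56 + 1287.75 = 8726.91
ΣP(t=0)Q(t=0) = 788.62×8 + 56.12×11 + 15.30×75 = 6308.96 + 617.32 + 1147.5 = 8073.78
L = 8726.91 / 8073.78 × 100 = 108.0895
Paasche component (current-period weights):
ΣP(t=1)Q(t=1) = 833.70×10 + 69.96×10 + 17.17×66 = 8337 + 699.6 + 1133.22 = 10169.82
ΣP(t=0)Q(t=1) = 788.62×10 + 56.12×10 + 15.30×66 = 7886.2 + 561.2 + 1009.8 = 9457.2
P = 10169.82 / 9457.2 × 100 = 107.5352
Fisher = √(L × P) = √(108.0895 × 107.5352) = 107.8120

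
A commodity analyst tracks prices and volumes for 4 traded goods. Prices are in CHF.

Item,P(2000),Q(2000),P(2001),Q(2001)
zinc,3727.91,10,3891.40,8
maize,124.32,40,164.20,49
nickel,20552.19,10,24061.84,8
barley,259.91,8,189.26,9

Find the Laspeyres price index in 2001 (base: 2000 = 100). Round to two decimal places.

Laspeyres price index uses base-period quantities as weights.
ΣP(2001)·Q(2000) = 3891.40×10 + 164.20×40 + 24061.84×10 + 189.26×8 = 38914 + 6568 + 240618.4 + 1514.08 = 287614.48
ΣP(2000)·Q(2000) = 3727.91×10 + 124.32×40 + 20552.19×10 + 259.91×8 = 37279.1 + 4972.8 + 205521.9 + 2079.28 = 249853.08
Index = 287614.48 / 249853.08 × 100 = 115.1134

115.11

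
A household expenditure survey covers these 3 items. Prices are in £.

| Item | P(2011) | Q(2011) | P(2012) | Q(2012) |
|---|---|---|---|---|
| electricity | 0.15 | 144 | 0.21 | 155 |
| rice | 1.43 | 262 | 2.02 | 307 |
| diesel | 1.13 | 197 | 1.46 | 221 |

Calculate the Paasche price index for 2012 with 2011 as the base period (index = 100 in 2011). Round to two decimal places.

Paasche price index uses current-period quantities as weights.
ΣP(2012)·Q(2012) = 0.21×155 + 2.02×307 + 1.46×221 = 32.55 + 620.14 + 322.66 = 975.35
ΣP(2011)·Q(2012) = 0.15×155 + 1.43×307 + 1.13×221 = 23.25 + 439.01 + 249.73 = 711.99
Index = 975.35 / 711.99 × 100 = 136.9893

136.99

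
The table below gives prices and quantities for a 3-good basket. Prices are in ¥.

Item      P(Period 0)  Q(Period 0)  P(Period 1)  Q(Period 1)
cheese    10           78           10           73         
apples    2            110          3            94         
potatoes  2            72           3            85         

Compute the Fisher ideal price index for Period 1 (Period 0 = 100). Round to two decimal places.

Laspeyres component (base-period weights):
ΣP(Period 1)Q(Period 0) = 10×78 + 3×110 + 3×72 = 780 + 330 + 216 = 1326
ΣP(Period 0)Q(Period 0) = 10×78 + 2×110 + 2×72 = 780 + 220 + 144 = 1144
L = 1326 / 1144 × 100 = 115.9091
Paasche component (current-period weights):
ΣP(Period 1)Q(Period 1) = 10×73 + 3×94 + 3×85 = 730 + 282 + 255 = 1267
ΣP(Period 0)Q(Period 1) = 10×73 + 2×94 + 2×85 = 730 + 188 + 170 = 1088
P = 1267 / 1088 × 100 = 116.4522
Fisher = √(L × P) = √(115.9091 × 116.4522) = 116.1803

116.18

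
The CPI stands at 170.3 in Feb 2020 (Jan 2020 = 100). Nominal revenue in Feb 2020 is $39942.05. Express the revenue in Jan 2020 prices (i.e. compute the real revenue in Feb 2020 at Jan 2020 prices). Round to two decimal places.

23453.93

Real = Nominal ÷ (Index/100) = 39942.05 ÷ (170.3/100)
     = 39942.05 ÷ 1.703 = 23453.9342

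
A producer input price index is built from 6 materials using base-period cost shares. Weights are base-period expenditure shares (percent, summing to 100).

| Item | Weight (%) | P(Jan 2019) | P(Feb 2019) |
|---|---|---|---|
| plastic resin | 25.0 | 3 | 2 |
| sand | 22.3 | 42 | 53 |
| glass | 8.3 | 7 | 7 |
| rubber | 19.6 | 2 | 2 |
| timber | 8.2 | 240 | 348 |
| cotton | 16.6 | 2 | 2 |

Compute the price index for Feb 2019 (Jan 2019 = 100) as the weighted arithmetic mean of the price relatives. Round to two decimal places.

plastic resin: 25.0 × (2/3) = 25.0 × 0.666667 = 16.6667
sand: 22.3 × (53/42) = 22.3 × 1.261905 = 28.1405
glass: 8.3 × (7/7) = 8.3 × 1.000000 = 8.3000
rubber: 19.6 × (2/2) = 19.6 × 1.000000 = 19.6000
timber: 8.2 × (348/240) = 8.2 × 1.450000 = 11.8900
cotton: 16.6 × (2/2) = 16.6 × 1.000000 = 16.6000
Index = Σ wᵢ·(p₁ᵢ/p₀ᵢ) = 16.6667 + 28.1405 + 8.3000 + 19.6000 + 11.8900 + 16.6000 = 101.1971

101.20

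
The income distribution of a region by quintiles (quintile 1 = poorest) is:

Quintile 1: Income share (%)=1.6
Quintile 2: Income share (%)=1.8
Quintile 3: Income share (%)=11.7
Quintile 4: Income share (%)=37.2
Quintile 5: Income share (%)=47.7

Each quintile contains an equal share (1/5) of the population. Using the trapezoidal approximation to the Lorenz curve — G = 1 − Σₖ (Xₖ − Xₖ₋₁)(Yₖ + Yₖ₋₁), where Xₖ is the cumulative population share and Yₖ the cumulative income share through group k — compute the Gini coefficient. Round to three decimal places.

Cumulative income shares Yₖ: 0.0160, 0.0340, 0.1510, 0.5230, 1.0000
Σ (Xₖ−Xₖ₋₁)(Yₖ+Yₖ₋₁) = (1/5)(0.0160+0.0000) + (1/5)(0.0340+0.0160) + (1/5)(0.1510+0.0340) + (1/5)(0.5230+0.1510) + (1/5)(1.0000+0.5230)
  = 0.0032 + 0.0100 + 0.0370 + 0.1348 + 0.3046 = 0.4896
G = 1 − 0.4896 = 0.5104

0.510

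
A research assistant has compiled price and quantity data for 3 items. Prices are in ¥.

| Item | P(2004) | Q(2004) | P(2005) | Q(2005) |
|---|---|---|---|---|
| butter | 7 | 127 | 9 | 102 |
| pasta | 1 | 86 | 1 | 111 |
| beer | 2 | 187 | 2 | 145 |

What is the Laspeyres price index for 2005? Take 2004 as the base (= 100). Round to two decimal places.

Laspeyres price index uses base-period quantities as weights.
ΣP(2005)·Q(2004) = 9×127 + 1×86 + 2×187 = 1143 + 86 + 374 = 1603
ΣP(2004)·Q(2004) = 7×127 + 1×86 + 2×187 = 889 + 86 + 374 = 1349
Index = 1603 / 1349 × 100 = 118.8288

118.83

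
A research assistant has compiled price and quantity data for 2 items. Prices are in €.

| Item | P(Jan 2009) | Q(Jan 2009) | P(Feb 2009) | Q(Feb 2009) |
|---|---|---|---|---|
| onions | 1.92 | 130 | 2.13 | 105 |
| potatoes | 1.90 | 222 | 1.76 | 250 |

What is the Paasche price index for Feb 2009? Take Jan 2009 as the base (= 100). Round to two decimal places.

Paasche price index uses current-period quantities as weights.
ΣP(Feb 2009)·Q(Feb 2009) = 2.13×105 + 1.76×250 = 223.65 + 440 = 663.65
ΣP(Jan 2009)·Q(Feb 2009) = 1.92×105 + 1.90×250 = 201.6 + 475 = 676.6
Index = 663.65 / 676.6 × 100 = 98.0860

98.09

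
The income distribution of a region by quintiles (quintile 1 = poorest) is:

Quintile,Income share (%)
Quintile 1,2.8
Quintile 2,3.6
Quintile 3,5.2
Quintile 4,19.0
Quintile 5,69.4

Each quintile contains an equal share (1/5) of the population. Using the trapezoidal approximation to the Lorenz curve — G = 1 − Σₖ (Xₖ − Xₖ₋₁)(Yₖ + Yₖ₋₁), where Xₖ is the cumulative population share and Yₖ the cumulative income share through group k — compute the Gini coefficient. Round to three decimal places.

Cumulative income shares Yₖ: 0.0280, 0.0640, 0.1160, 0.3060, 1.0000
Σ (Xₖ−Xₖ₋₁)(Yₖ+Yₖ₋₁) = (1/5)(0.0280+0.0000) + (1/5)(0.0640+0.0280) + (1/5)(0.1160+0.0640) + (1/5)(0.3060+0.1160) + (1/5)(1.0000+0.3060)
  = 0.0056 + 0.0184 + 0.0360 + 0.0844 + 0.2612 = 0.4056
G = 1 − 0.4056 = 0.5944

0.594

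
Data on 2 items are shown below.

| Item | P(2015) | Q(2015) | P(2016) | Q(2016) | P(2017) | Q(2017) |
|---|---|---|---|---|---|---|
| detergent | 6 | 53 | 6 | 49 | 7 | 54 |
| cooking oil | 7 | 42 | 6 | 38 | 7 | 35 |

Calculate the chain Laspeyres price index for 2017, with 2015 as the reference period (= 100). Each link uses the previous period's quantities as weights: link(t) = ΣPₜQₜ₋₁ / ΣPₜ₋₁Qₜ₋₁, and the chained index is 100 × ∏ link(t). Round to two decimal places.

108.66

Link 2015→2016:
ΣP(2016)Q(2015) = 6×53 + 6×42 = 318 + 252 = 570
ΣP(2015)Q(2015) = 6×53 + 7×42 = 318 + 294 = 612
link = 570/612 = 0.931373
Link 2016→2017:
ΣP(2017)Q(2016) = 7×49 + 7×38 = 343 + 266 = 609
ΣP(2016)Q(2016) = 6×49 + 6×38 = 294 + 228 = 522
link = 609/522 = 1.166667
Chained index = 100 × 0.931373 × 1.166667 = 108.6601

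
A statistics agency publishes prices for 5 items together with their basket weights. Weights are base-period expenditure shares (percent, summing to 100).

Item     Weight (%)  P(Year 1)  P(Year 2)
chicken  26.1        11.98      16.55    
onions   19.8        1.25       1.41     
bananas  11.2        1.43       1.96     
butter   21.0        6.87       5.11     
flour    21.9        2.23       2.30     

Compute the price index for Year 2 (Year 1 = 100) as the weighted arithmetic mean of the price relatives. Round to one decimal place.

111.9

chicken: 26.1 × (16.55/11.98) = 26.1 × 1.381469 = 36.0563
onions: 19.8 × (1.41/1.25) = 19.8 × 1.128000 = 22.3344
bananas: 11.2 × (1.96/1.43) = 11.2 × 1.370629 = 15.3510
butter: 21.0 × (5.11/6.87) = 21.0 × 0.743814 = 15.6201
flour: 21.9 × (2.30/2.23) = 21.9 × 1.031390 = 22.5874
Index = Σ wᵢ·(p₁ᵢ/p₀ᵢ) = 36.0563 + 22.3344 + 15.3510 + 15.6201 + 22.5874 = 111.9493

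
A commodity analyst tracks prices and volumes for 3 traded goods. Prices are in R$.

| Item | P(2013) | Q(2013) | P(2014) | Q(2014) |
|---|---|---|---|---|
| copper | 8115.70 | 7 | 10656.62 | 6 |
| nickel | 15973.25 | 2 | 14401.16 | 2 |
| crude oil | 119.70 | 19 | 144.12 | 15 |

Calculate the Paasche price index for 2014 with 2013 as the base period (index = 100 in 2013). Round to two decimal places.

115.12

Paasche price index uses current-period quantities as weights.
ΣP(2014)·Q(2014) = 10656.62×6 + 14401.16×2 + 144.12×15 = 63939.72 + 28802.32 + 2161.8 = 94903.84
ΣP(2013)·Q(2014) = 8115.70×6 + 15973.25×2 + 119.70×15 = 48694.2 + 31946.5 + 1795.5 = 82436.2
Index = 94903.84 / 82436.2 × 100 = 115.1240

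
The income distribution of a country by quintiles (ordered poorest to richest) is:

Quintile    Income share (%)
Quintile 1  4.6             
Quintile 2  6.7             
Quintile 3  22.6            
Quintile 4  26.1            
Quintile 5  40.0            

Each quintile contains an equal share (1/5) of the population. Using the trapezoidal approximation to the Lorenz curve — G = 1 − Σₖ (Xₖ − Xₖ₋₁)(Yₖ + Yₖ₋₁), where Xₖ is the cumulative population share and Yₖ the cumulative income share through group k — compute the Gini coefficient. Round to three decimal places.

0.361

Cumulative income shares Yₖ: 0.0460, 0.1130, 0.3390, 0.6000, 1.0000
Σ (Xₖ−Xₖ₋₁)(Yₖ+Yₖ₋₁) = (1/5)(0.0460+0.0000) + (1/5)(0.1130+0.0460) + (1/5)(0.3390+0.1130) + (1/5)(0.6000+0.3390) + (1/5)(1.0000+0.6000)
  = 0.0092 + 0.0318 + 0.0904 + 0.1878 + 0.3200 = 0.6392
G = 1 − 0.6392 = 0.3608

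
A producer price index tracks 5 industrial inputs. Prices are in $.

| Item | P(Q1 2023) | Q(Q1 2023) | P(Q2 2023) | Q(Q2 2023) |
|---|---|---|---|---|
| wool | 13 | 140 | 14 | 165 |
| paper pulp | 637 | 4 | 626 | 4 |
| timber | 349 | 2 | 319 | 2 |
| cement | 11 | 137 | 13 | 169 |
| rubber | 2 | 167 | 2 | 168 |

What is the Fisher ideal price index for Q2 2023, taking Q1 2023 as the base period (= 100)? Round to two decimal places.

Laspeyres component (base-period weights):
ΣP(Q2 2023)Q(Q1 2023) = 14×140 + 626×4 + 319×2 + 13×137 + 2×167 = 1960 + 2504 + 638 + 1781 + 334 = 7217
ΣP(Q1 2023)Q(Q1 2023) = 13×140 + 637×4 + 349×2 + 11×137 + 2×167 = 1820 + 2548 + 698 + 1507 + 334 = 6907
L = 7217 / 6907 × 100 = 104.4882
Paasche component (current-period weights):
ΣP(Q2 2023)Q(Q2 2023) = 14×165 + 626×4 + 319×2 + 13×169 + 2×168 = 2310 + 2504 + 638 + 2197 + 336 = 7985
ΣP(Q1 2023)Q(Q2 2023) = 13×165 + 637×4 + 349×2 + 11×169 + 2×168 = 2145 + 2548 + 698 + 1859 + 336 = 7586
P = 7985 / 7586 × 100 = 105.2597
Fisher = √(L × P) = √(104.4882 × 105.2597) = 104.8732

104.87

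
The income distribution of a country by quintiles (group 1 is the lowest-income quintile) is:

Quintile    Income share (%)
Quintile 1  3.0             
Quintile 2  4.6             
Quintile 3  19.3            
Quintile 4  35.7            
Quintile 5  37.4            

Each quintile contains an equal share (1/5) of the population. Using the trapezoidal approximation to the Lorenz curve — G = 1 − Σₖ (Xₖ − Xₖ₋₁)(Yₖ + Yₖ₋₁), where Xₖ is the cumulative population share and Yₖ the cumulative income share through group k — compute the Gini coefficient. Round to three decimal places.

Cumulative income shares Yₖ: 0.0300, 0.0760, 0.2690, 0.6260, 1.0000
Σ (Xₖ−Xₖ₋₁)(Yₖ+Yₖ₋₁) = (1/5)(0.0300+0.0000) + (1/5)(0.0760+0.0300) + (1/5)(0.2690+0.0760) + (1/5)(0.6260+0.2690) + (1/5)(1.0000+0.6260)
  = 0.0060 + 0.0212 + 0.0690 + 0.1790 + 0.3252 = 0.6004
G = 1 − 0.6004 = 0.3996

0.400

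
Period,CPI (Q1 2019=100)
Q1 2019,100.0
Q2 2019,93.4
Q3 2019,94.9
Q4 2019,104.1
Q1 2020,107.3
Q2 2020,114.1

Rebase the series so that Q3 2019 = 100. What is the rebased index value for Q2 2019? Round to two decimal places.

Rebased(Q2 2019) = 93.4 / 94.9 × 100 = 98.4194

98.42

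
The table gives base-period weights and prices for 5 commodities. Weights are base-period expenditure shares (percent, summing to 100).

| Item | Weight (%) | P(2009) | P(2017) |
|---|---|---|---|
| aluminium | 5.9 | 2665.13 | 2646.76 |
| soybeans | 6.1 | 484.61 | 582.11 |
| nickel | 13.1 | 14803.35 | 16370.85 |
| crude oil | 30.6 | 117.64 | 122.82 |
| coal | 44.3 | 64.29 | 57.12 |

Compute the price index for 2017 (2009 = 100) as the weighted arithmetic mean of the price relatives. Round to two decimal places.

98.98

aluminium: 5.9 × (2646.76/2665.13) = 5.9 × 0.993107 = 5.8593
soybeans: 6.1 × (582.11/484.61) = 6.1 × 1.201193 = 7.3273
nickel: 13.1 × (16370.85/14803.35) = 13.1 × 1.105888 = 14.4871
crude oil: 30.6 × (122.82/117.64) = 30.6 × 1.044033 = 31.9474
coal: 44.3 × (57.12/64.29) = 44.3 × 0.888474 = 39.3594
Index = Σ wᵢ·(p₁ᵢ/p₀ᵢ) = 5.8593 + 7.3273 + 14.4871 + 31.9474 + 39.3594 = 98.9805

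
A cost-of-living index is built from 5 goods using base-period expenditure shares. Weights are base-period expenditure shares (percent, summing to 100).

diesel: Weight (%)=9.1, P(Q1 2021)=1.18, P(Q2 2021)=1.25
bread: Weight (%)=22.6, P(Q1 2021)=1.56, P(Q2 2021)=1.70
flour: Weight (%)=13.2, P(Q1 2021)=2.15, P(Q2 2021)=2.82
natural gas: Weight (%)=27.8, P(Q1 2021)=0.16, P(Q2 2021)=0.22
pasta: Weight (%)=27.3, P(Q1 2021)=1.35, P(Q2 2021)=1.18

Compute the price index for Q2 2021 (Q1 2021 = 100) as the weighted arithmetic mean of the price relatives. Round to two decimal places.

diesel: 9.1 × (1.25/1.18) = 9.1 × 1.059322 = 9.6398
bread: 22.6 × (1.70/1.56) = 22.6 × 1.089744 = 24.6282
flour: 13.2 × (2.82/2.15) = 13.2 × 1.311628 = 17.3135
natural gas: 27.8 × (0.22/0.16) = 27.8 × 1.375000 = 38.2250
pasta: 27.3 × (1.18/1.35) = 27.3 × 0.874074 = 23.8622
Index = Σ wᵢ·(p₁ᵢ/p₀ᵢ) = 9.6398 + 24.6282 + 17.3135 + 38.2250 + 23.8622 = 113.6687

113.67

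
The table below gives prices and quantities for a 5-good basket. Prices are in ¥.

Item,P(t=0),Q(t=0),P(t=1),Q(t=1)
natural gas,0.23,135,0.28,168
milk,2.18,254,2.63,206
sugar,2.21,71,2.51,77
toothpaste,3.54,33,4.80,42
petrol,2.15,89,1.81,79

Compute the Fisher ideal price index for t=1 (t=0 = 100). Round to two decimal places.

Laspeyres component (base-period weights):
ΣP(t=1)Q(t=0) = 0.28×135 + 2.63×254 + 2.51×71 + 4.80×33 + 1.81×89 = 37.8 + 668.02 + 178.21 + 158.4 + 161.09 = 1203.52
ΣP(t=0)Q(t=0) = 0.23×135 + 2.18×254 + 2.21×71 + 3.54×33 + 2.15×89 = 31.05 + 553.72 + 156.91 + 116.82 + 191.35 = 1049.85
L = 1203.52 / 1049.85 × 100 = 114.6373
Paasche component (current-period weights):
ΣP(t=1)Q(t=1) = 0.28×168 + 2.63×206 + 2.51×77 + 4.80×42 + 1.81×79 = 47.04 + 541.78 + 193.27 + 201.6 + 142.99 = 1126.68
ΣP(t=0)Q(t=1) = 0.23×168 + 2.18×206 + 2.21×77 + 3.54×42 + 2.15×79 = 38.64 + 449.08 + 170.17 + 148.68 + 169.85 = 976.42
P = 1126.68 / 976.42 × 100 = 115.3889
Fisher = √(L × P) = √(114.6373 × 115.3889) = 115.0125

115.01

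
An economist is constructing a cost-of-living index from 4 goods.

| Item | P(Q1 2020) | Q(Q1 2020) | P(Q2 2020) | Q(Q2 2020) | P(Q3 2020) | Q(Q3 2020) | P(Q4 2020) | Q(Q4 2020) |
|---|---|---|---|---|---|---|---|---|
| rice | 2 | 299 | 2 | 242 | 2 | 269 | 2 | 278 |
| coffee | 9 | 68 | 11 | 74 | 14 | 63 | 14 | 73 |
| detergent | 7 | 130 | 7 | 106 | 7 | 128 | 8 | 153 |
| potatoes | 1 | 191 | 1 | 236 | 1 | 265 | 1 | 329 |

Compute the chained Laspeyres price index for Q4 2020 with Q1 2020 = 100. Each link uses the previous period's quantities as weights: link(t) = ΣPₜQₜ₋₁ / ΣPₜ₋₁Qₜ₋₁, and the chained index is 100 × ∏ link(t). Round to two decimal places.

121.98

Link Q1 2020→Q2 2020:
ΣP(Q2 2020)Q(Q1 2020) = 2×299 + 11×68 + 7×130 + 1×191 = 598 + 748 + 910 + 191 = 2447
ΣP(Q1 2020)Q(Q1 2020) = 2×299 + 9×68 + 7×130 + 1×191 = 598 + 612 + 910 + 191 = 2311
link = 2447/2311 = 1.058849
Link Q2 2020→Q3 2020:
ΣP(Q3 2020)Q(Q2 2020) = 2×242 + 14×74 + 7×106 + 1×236 = 484 + 1036 + 742 + 236 = 2498
ΣP(Q2 2020)Q(Q2 2020) = 2×242 + 11×74 + 7×106 + 1×236 = 484 + 814 + 742 + 236 = 2276
link = 2498/2276 = 1.097540
Link Q3 2020→Q4 2020:
ΣP(Q4 2020)Q(Q3 2020) = 2×269 + 14×63 + 8×128 + 1×265 = 538 + 882 + 1024 + 265 = 2709
ΣP(Q3 2020)Q(Q3 2020) = 2×269 + 14×63 + 7×128 + 1×265 = 538 + 882 + 896 + 265 = 2581
link = 2709/2581 = 1.049593
Chained index = 100 × 1.058849 × 1.097540 × 1.049593 = 121.9762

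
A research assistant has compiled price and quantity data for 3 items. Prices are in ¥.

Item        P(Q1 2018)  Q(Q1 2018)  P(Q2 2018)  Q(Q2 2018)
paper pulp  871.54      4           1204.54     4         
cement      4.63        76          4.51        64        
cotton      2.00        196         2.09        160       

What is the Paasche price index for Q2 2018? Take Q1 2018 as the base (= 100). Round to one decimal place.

Paasche price index uses current-period quantities as weights.
ΣP(Q2 2018)·Q(Q2 2018) = 1204.54×4 + 4.51×64 + 2.09×160 = 4818.16 + 288.64 + 334.4 = 5441.2
ΣP(Q1 2018)·Q(Q2 2018) = 871.54×4 + 4.63×64 + 2.00×160 = 3486.16 + 296.32 + 320 = 4102.48
Index = 5441.2 / 4102.48 × 100 = 132.6320

132.6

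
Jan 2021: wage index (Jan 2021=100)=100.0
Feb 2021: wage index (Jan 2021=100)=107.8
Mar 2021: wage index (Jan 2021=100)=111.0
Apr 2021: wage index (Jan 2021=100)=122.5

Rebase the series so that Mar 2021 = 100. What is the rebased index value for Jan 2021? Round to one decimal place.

Rebased(Jan 2021) = 100.0 / 111.0 × 100 = 90.0901

90.1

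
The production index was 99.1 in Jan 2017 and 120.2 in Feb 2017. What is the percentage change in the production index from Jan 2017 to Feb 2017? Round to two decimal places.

21.29%

Change = (120.2 − 99.1) / 99.1 × 100
       = 21.1 / 99.1 × 100 = 21.2916%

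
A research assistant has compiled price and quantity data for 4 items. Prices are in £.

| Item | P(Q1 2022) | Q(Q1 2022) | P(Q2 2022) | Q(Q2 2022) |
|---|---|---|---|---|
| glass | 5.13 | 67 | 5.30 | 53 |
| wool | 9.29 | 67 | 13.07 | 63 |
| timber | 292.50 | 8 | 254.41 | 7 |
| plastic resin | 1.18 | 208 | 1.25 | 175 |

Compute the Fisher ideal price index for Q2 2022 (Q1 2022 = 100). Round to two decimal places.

99.52

Laspeyres component (base-period weights):
ΣP(Q2 2022)Q(Q1 2022) = 5.30×67 + 13.07×67 + 254.41×8 + 1.25×208 = 355.1 + 875.69 + 2035.28 + 260 = 3526.07
ΣP(Q1 2022)Q(Q1 2022) = 5.13×67 + 9.29×67 + 292.50×8 + 1.18×208 = 343.71 + 622.43 + 2340 + 245.44 = 3551.58
L = 3526.07 / 3551.58 × 100 = 99.2817
Paasche component (current-period weights):
ΣP(Q2 2022)Q(Q2 2022) = 5.30×53 + 13.07×63 + 254.41×7 + 1.25×175 = 280.9 + 823.41 + 1780.87 + 218.75 = 3103.93
ΣP(Q1 2022)Q(Q2 2022) = 5.13×53 + 9.29×63 + 292.50×7 + 1.18×175 = 271.89 + 585.27 + 2047.5 + 206.5 = 3111.16
P = 3103.93 / 3111.16 × 100 = 99.7676
Fisher = √(L × P) = √(99.2817 × 99.7676) = 99.5244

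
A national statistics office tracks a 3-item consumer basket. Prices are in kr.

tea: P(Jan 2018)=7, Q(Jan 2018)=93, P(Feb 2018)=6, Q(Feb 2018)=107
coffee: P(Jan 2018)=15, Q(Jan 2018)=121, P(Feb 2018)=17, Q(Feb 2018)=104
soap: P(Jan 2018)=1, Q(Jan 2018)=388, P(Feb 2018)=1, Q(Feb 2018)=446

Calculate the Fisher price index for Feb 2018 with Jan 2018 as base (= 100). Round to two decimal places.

104.44

Laspeyres component (base-period weights):
ΣP(Feb 2018)Q(Jan 2018) = 6×93 + 17×121 + 1×388 = 558 + 2057 + 388 = 3003
ΣP(Jan 2018)Q(Jan 2018) = 7×93 + 15×121 + 1×388 = 651 + 1815 + 388 = 2854
L = 3003 / 2854 × 100 = 105.2207
Paasche component (current-period weights):
ΣP(Feb 2018)Q(Feb 2018) = 6×107 + 17×104 + 1×446 = 642 + 1768 + 446 = 2856
ΣP(Jan 2018)Q(Feb 2018) = 7×107 + 15×104 + 1×446 = 749 + 1560 + 446 = 2755
P = 2856 / 2755 × 100 = 103.6661
Fisher = √(L × P) = √(105.2207 × 103.6661) = 104.4405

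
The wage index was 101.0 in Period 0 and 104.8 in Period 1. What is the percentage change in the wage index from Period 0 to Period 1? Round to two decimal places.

Change = (104.8 − 101.0) / 101.0 × 100
       = 3.8 / 101.0 × 100 = 3.7624%

3.76%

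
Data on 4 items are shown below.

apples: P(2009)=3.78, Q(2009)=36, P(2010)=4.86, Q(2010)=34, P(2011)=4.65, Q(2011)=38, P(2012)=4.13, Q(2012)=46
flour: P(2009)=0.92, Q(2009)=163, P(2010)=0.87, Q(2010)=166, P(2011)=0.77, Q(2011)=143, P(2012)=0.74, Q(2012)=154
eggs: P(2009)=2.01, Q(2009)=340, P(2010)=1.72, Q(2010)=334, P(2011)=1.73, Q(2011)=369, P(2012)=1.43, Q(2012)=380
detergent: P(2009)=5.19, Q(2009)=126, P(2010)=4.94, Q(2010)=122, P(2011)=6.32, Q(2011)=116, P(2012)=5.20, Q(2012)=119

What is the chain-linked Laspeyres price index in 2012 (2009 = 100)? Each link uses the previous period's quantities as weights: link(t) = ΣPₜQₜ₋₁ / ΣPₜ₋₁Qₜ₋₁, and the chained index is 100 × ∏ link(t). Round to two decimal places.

Link 2009→2010:
ΣP(2010)Q(2009) = 4.86×36 + 0.87×163 + 1.72×340 + 4.94×126 = 174.96 + 141.81 + 584.8 + 622.44 = 1524.01
ΣP(2009)Q(2009) = 3.78×36 + 0.92×163 + 2.01×340 + 5.19×126 = 136.08 + 149.96 + 683.4 + 653.94 = 1623.38
link = 1524.01/1623.38 = 0.938788
Link 2010→2011:
ΣP(2011)Q(2010) = 4.65×34 + 0.77×166 + 1.73×334 + 6.32×122 = 158.1 + 127.82 + 577.82 + 771.04 = 1634.78
ΣP(2010)Q(2010) = 4.86×34 + 0.87×166 + 1.72×334 + 4.94×122 = 165.24 + 144.42 + 574.48 + 602.68 = 1486.82
link = 1634.78/1486.82 = 1.099514
Link 2011→2012:
ΣP(2012)Q(2011) = 4.13×38 + 0.74×143 + 1.43×369 + 5.20×116 = 156.94 + 105.82 + 527.67 + 603.2 = 1393.63
ΣP(2011)Q(2011) = 4.65×38 + 0.77×143 + 1.73×369 + 6.32×116 = 176.7 + 110.11 + 638.37 + 733.12 = 1658.3
link = 1393.63/1658.3 = 0.840397
Chained index = 100 × 0.938788 × 1.099514 × 0.840397 = 86.7467

86.75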